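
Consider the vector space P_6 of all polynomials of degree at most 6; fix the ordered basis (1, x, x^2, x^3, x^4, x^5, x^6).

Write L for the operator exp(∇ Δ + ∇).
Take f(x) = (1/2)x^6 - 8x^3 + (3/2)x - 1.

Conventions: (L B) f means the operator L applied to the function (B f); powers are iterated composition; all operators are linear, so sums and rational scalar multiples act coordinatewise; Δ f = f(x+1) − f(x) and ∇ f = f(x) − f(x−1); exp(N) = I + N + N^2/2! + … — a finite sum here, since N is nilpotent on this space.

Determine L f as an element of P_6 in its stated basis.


order-1 term: 3x^5 + (15/2)x^4 + 10x^3 - (33/2)x^2 - 21x - 6
order-2 term: (15/2)x^4 + 30x^3 + (105/2)x^2 + 21x - 17/2
order-3 term: 10x^3 + 45x^2 + 75x + 37
order-4 term: (15/2)x^2 + 30x + 65/2
order-5 term: 3x + 15/2
order-6 term: 1/2
the series for exp(∇ Δ + ∇) f terminates at order 6
exp(∇ Δ + ∇) f = (1/2)x^6 + 3x^5 + 15x^4 + 42x^3 + (177/2)x^2 + (219/2)x + 62

the result is g(x) = (1/2)x^6 + 3x^5 + 15x^4 + 42x^3 + (177/2)x^2 + (219/2)x + 62


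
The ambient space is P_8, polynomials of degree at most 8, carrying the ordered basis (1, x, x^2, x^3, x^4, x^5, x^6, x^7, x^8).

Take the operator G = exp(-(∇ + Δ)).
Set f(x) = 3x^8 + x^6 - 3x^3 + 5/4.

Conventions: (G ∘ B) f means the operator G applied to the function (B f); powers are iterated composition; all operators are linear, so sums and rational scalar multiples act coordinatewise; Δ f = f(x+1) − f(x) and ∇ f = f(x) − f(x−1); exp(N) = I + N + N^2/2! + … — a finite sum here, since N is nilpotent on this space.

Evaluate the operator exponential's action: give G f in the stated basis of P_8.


order-1 term: -48x^7 - 348x^5 - 376x^3 + 18x^2 - 60x + 6
order-2 term: 336x^6 + 3420x^4 + 5616x^2 - 36x + 832
order-3 term: -1344x^5 - 13600x^3 - 17952x + 24
order-4 term: 3360x^4 + 27120x^2 + 16448
order-5 term: -5376x^3 - 27072x
order-6 term: 5376x^2 + 10816
order-7 term: -3072x
order-8 term: 768
the series for exp(-(∇ + Δ)) f terminates at order 8
exp(-(∇ + Δ)) f = 3x^8 - 48x^7 + 337x^6 - 1692x^5 + 6780x^4 - 19355x^3 + 38130x^2 - 48192x + 115581/4

the image equals g(x) = 3x^8 - 48x^7 + 337x^6 - 1692x^5 + 6780x^4 - 19355x^3 + 38130x^2 - 48192x + 115581/4


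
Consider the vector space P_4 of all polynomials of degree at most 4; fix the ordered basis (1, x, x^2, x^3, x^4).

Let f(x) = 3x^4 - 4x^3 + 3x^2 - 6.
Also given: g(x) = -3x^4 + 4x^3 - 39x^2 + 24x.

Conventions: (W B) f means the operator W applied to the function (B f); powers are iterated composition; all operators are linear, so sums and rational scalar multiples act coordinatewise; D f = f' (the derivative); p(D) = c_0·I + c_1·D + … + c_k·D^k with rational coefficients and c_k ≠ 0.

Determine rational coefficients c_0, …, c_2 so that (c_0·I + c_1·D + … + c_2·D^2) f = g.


D^0 f = 3x^4 - 4x^3 + 3x^2 - 6
D^1 f = 12x^3 - 12x^2 + 6x
D^2 f = 36x^2 - 24x + 6
matching coefficients of g against c_0 f + c_1 Df + … from the top degree down determines the c_i
solution: c_0 = -1, c_1 = 0, c_2 = -1

p(D) = -I − D^2, i.e. c_0 = -1, c_1 = 0, c_2 = -1


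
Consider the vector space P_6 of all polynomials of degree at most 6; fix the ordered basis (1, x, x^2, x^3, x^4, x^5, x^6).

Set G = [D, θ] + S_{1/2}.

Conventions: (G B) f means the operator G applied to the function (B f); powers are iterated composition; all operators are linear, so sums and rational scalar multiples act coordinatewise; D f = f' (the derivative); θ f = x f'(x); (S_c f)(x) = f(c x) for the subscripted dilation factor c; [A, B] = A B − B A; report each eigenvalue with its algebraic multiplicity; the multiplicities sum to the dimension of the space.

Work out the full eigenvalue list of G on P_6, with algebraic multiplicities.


λ = 1/64 (multiplicity 1), λ = 1/32 (multiplicity 1), λ = 1/16 (multiplicity 1), λ = 1/8 (multiplicity 1), λ = 1/4 (multiplicity 1), λ = 1/2 (multiplicity 1), λ = 1 (multiplicity 1)

image of 1: 1
image of x: (1/2)x + 1
image of x^2: (1/4)x^2 + 2x
image of x^3: (1/8)x^3 + 3x^2
image of x^4: (1/16)x^4 + 4x^3
image of x^5: (1/32)x^5 + 5x^4
image of x^6: (1/64)x^6 + 6x^5
the matrix is upper triangular; its diagonal is (1, 1/2, 1/4, 1/8, 1/16, 1/32, 1/64)
for a triangular matrix the eigenvalues are the diagonal entries, with algebraic multiplicity their repetition count


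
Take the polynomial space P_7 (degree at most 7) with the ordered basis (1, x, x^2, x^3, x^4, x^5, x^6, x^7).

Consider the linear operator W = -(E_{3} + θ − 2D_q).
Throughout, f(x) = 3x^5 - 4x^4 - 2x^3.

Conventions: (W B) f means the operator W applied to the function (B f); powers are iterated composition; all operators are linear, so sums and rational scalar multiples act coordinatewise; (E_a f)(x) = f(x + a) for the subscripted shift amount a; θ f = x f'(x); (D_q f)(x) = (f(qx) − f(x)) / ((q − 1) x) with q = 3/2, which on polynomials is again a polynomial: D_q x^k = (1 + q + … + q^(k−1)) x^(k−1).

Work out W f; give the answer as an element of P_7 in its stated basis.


E_{3} f = 3x^5 + 41x^4 + 220x^3 + 576x^2 + 729x + 351
θ f = 15x^5 - 16x^4 - 6x^3
D_q f = (633/16)x^4 - (65/2)x^3 - (19/2)x^2
(-2D_q) f = -(633/8)x^4 + 65x^3 + 19x^2
(E_{3} + θ − 2D_q) f = 18x^5 - (433/8)x^4 + 279x^3 + 595x^2 + 729x + 351
(-(E_{3} + θ − 2D_q)) f = -18x^5 + (433/8)x^4 - 279x^3 - 595x^2 - 729x - 351

the image equals g(x) = -18x^5 + (433/8)x^4 - 279x^3 - 595x^2 - 729x - 351


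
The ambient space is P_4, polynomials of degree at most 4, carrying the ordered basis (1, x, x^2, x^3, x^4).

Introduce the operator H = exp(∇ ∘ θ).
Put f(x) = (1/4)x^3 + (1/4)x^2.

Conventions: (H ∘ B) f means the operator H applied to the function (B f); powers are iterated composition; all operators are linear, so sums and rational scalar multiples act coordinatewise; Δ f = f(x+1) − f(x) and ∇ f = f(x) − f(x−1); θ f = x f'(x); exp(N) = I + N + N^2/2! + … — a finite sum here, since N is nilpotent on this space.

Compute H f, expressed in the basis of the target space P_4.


order-1 term: (9/4)x^2 - (5/4)x + 1/4
order-2 term: (9/2)x - 23/8
order-3 term: 3/2
the series for exp(∇ ∘ θ) f terminates at order 3
exp(∇ ∘ θ) f = (1/4)x^3 + (5/2)x^2 + (13/4)x - 9/8

g(x) = (1/4)x^3 + (5/2)x^2 + (13/4)x - 9/8


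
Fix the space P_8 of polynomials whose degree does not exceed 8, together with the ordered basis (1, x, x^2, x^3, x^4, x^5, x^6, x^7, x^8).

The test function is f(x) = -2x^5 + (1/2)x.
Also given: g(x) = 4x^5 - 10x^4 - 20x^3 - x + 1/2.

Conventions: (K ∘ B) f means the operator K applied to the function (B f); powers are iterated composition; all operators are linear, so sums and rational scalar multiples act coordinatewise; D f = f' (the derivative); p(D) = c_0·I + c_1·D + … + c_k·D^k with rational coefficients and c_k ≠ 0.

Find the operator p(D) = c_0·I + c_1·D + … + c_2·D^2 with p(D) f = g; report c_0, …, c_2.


p(D) = -2·I + D + (1/2)·D^2, i.e. c_0 = -2, c_1 = 1, c_2 = 1/2

D^0 f = -2x^5 + (1/2)x
D^1 f = -10x^4 + 1/2
D^2 f = -40x^3
matching coefficients of g against c_0 f + c_1 Df + … from the top degree down determines the c_i
solution: c_0 = -2, c_1 = 1, c_2 = 1/2


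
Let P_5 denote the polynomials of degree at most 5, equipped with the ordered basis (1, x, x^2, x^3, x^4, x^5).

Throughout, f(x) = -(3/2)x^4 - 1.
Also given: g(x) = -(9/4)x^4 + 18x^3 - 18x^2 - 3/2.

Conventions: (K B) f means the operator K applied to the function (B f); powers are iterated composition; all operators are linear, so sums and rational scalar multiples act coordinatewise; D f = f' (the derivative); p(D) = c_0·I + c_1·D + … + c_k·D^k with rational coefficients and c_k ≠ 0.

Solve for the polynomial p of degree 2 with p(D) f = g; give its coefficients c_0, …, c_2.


c_0 = 3/2, c_1 = -3, c_2 = 1

D^0 f = -(3/2)x^4 - 1
D^1 f = -6x^3
D^2 f = -18x^2
matching coefficients of g against c_0 f + c_1 Df + … from the top degree down determines the c_i
solution: c_0 = 3/2, c_1 = -3, c_2 = 1


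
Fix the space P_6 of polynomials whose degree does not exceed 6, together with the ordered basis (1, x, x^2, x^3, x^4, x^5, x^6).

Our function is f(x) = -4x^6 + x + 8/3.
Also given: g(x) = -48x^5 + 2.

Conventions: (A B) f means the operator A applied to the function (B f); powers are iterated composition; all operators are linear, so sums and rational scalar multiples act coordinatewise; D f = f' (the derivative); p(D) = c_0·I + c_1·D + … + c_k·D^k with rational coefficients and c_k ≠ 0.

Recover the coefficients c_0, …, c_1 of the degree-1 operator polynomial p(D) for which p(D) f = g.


D^0 f = -4x^6 + x + 8/3
D^1 f = -24x^5 + 1
matching coefficients of g against c_0 f + c_1 Df + … from the top degree down determines the c_i
solution: c_0 = 0, c_1 = 2

c_0 = 0, c_1 = 2


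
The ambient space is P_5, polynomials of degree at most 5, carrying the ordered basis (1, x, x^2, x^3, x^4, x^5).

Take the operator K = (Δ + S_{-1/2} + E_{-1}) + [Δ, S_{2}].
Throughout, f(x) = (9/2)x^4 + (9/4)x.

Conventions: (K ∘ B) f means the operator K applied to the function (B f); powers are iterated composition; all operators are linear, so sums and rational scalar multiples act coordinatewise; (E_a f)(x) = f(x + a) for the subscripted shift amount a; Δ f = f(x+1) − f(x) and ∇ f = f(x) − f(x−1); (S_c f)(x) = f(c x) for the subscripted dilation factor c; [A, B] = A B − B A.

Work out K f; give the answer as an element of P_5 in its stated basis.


Δ f = 18x^3 + 27x^2 + 18x + 27/4
S_{-1/2} f = (9/32)x^4 - (9/8)x
E_{-1} f = (9/2)x^4 - 18x^3 + 27x^2 - (63/4)x + 9/4
(Δ + S_{-1/2} + E_{-1}) f = (153/32)x^4 + 54x^2 + (9/8)x + 9
S_{2} f = 72x^4 + (9/2)x
Δ S_{2} f = 288x^3 + 432x^2 + 288x + 153/2
Δ f = 18x^3 + 27x^2 + 18x + 27/4
S_{2} Δ f = 144x^3 + 108x^2 + 36x + 27/4
[Δ, S_{2}] f = 144x^3 + 324x^2 + 252x + 279/4
((Δ + S_{-1/2} + E_{-1}) + [Δ, S_{2}]) f = (153/32)x^4 + 144x^3 + 378x^2 + (2025/8)x + 315/4

the result is g(x) = (153/32)x^4 + 144x^3 + 378x^2 + (2025/8)x + 315/4


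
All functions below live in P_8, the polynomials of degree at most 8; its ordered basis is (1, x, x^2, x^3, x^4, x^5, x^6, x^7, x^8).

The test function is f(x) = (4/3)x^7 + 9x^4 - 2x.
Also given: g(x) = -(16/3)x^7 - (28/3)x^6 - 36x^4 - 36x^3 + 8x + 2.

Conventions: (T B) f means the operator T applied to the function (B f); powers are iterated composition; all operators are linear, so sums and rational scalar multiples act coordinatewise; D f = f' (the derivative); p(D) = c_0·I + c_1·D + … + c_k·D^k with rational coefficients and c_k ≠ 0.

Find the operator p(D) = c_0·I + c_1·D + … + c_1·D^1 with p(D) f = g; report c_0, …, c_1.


D^0 f = (4/3)x^7 + 9x^4 - 2x
D^1 f = (28/3)x^6 + 36x^3 - 2
matching coefficients of g against c_0 f + c_1 Df + … from the top degree down determines the c_i
solution: c_0 = -4, c_1 = -1

p(D) = -4·I − D, i.e. c_0 = -4, c_1 = -1


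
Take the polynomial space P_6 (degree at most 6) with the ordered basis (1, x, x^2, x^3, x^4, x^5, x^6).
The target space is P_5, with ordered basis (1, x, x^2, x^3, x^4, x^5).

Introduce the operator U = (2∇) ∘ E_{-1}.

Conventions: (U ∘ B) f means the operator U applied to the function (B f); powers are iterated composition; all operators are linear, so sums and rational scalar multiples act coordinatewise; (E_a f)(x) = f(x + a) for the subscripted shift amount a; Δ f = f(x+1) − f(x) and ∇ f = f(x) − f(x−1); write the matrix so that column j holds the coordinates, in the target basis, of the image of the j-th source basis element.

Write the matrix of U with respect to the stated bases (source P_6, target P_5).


image of 1: 0
image of x: 2
image of x^2: 4x - 6
image of x^3: 6x^2 - 18x + 14
image of x^4: 8x^3 - 36x^2 + 56x - 30
image of x^5: 10x^4 - 60x^3 + 140x^2 - 150x + 62
image of x^6: 12x^5 - 90x^4 + 280x^3 - 450x^2 + 372x - 126
each image's coordinates form column j of the matrix

the matrix is [[0, 2, -6, 14, -30, 62, -126]; [0, 0, 4, -18, 56, -150, 372]; [0, 0, 0, 6, -36, 140, -450]; [0, 0, 0, 0, 8, -60, 280]; [0, 0, 0, 0, 0, 10, -90]; [0, 0, 0, 0, 0, 0, 12]] (rows listed top to bottom)


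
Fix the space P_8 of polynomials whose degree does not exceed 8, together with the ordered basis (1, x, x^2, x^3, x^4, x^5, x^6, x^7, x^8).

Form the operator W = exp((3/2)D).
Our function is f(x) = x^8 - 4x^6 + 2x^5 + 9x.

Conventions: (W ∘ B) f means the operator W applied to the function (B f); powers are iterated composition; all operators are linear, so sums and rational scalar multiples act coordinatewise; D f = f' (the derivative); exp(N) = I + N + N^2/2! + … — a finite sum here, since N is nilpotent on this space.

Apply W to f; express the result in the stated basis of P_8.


the image equals g(x) = x^8 + 12x^7 + 59x^6 + 155x^5 + (1875/8)x^4 + (801/4)x^3 + (1323/16)x^2 + (225/16)x + 2241/256

order-1 term: 12x^7 - 36x^5 + 15x^4 + 27/2
order-2 term: 63x^6 - 135x^4 + 45x^3
order-3 term: 189x^5 - 270x^3 + (135/2)x^2
order-4 term: (2835/8)x^4 - (1215/4)x^2 + (405/8)x
order-5 term: (1701/4)x^3 - (729/4)x + 243/16
order-6 term: (5103/16)x^2 - 729/16
order-7 term: (2187/16)x
order-8 term: 6561/256
the series for exp((3/2)D) f terminates at order 8
exp((3/2)D) f = x^8 + 12x^7 + 59x^6 + 155x^5 + (1875/8)x^4 + (801/4)x^3 + (1323/16)x^2 + (225/16)x + 2241/256


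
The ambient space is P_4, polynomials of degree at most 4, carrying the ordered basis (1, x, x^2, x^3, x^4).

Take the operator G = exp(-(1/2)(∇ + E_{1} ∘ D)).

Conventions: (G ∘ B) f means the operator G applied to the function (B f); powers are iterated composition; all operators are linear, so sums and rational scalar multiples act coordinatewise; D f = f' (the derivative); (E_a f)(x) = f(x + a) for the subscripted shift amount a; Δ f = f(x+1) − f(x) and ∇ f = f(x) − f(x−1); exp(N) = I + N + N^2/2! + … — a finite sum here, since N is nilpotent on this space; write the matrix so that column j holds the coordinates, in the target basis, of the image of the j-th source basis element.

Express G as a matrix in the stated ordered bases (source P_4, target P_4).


the matrix is [[1, -1, 1/2, -3/2, 21/4]; [0, 1, -2, 3/2, -6]; [0, 0, 1, -3, 3]; [0, 0, 0, 1, -4]; [0, 0, 0, 0, 1]] (rows listed top to bottom)

image of 1: 1
image of x: x - 1
image of x^2: x^2 - 2x + 1/2
image of x^3: x^3 - 3x^2 + (3/2)x - 3/2
image of x^4: x^4 - 4x^3 + 3x^2 - 6x + 21/4
each image's coordinates form column j of the matrix


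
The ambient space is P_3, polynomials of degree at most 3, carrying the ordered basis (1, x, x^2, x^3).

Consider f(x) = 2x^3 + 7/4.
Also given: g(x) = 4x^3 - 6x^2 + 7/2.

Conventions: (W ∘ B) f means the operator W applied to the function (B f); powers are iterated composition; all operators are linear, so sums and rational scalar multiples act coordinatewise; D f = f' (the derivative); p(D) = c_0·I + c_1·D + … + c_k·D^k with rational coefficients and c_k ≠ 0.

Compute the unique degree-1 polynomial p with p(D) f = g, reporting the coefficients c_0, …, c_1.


D^0 f = 2x^3 + 7/4
D^1 f = 6x^2
matching coefficients of g against c_0 f + c_1 Df + … from the top degree down determines the c_i
solution: c_0 = 2, c_1 = -1

p(D) = 2·I − D, i.e. c_0 = 2, c_1 = -1


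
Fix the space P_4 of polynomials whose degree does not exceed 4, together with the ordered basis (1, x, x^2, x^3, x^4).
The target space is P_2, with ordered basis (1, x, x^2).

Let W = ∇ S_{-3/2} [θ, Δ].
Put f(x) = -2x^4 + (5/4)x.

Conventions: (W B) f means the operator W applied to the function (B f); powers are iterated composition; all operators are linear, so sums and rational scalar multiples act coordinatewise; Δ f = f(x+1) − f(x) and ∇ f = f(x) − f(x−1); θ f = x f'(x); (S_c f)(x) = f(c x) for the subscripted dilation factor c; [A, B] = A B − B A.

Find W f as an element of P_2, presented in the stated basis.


the result is g(x) = -81x^2 + 189x - 117

Δ f = -8x^3 - 12x^2 - 8x - 3/4
θ Δ f = -24x^3 - 24x^2 - 8x
θ f = -8x^4 + (5/4)x
Δ θ f = -32x^3 - 48x^2 - 32x - 27/4
[θ, Δ] f = 8x^3 + 24x^2 + 24x + 27/4
S_{-3/2} [θ, Δ] f = -27x^3 + 54x^2 - 36x + 27/4
∇ S_{-3/2} [θ, Δ] f = -81x^2 + 189x - 117


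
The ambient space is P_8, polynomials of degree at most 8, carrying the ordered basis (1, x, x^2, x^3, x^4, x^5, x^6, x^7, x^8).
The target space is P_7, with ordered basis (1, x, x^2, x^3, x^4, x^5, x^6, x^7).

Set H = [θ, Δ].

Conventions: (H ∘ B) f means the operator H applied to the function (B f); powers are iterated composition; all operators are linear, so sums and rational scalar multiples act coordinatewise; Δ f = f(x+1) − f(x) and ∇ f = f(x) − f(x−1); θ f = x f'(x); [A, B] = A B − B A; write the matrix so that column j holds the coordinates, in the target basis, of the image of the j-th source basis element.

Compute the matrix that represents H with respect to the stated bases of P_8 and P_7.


image of 1: 0
image of x: -1
image of x^2: -2x - 2
image of x^3: -3x^2 - 6x - 3
image of x^4: -4x^3 - 12x^2 - 12x - 4
image of x^5: -5x^4 - 20x^3 - 30x^2 - 20x - 5
image of x^6: -6x^5 - 30x^4 - 60x^3 - 60x^2 - 30x - 6
image of x^7: -7x^6 - 42x^5 - 105x^4 - 140x^3 - 105x^2 - 42x - 7
image of x^8: -8x^7 - 56x^6 - 168x^5 - 280x^4 - 280x^3 - 168x^2 - 56x - 8
each image's coordinates form column j of the matrix

the matrix is [[0, -1, -2, -3, -4, -5, -6, -7, -8]; [0, 0, -2, -6, -12, -20, -30, -42, -56]; [0, 0, 0, -3, -12, -30, -60, -105, -168]; [0, 0, 0, 0, -4, -20, -60, -140, -280]; [0, 0, 0, 0, 0, -5, -30, -105, -280]; [0, 0, 0, 0, 0, 0, -6, -42, -168]; [0, 0, 0, 0, 0, 0, 0, -7, -56]; [0, 0, 0, 0, 0, 0, 0, 0, -8]] (rows listed top to bottom)


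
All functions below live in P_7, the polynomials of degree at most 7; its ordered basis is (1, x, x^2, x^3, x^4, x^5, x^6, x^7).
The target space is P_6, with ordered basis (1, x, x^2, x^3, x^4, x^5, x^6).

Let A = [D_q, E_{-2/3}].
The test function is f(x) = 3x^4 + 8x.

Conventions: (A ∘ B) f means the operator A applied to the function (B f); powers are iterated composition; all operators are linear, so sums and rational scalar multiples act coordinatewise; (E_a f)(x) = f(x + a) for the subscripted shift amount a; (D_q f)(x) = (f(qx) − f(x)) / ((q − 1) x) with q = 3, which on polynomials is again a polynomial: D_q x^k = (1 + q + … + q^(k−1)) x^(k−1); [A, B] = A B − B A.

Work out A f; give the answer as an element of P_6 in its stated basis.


E_{-2/3} f = 3x^4 - 8x^3 + 8x^2 + (40/9)x - 128/27
D_q E_{-2/3} f = 120x^3 - 104x^2 + 32x + 40/9
D_q f = 120x^3 + 8
E_{-2/3} D_q f = 120x^3 - 240x^2 + 160x - 248/9
[D_q, E_{-2/3}] f = 136x^2 - 128x + 32

the image equals g(x) = 136x^2 - 128x + 32


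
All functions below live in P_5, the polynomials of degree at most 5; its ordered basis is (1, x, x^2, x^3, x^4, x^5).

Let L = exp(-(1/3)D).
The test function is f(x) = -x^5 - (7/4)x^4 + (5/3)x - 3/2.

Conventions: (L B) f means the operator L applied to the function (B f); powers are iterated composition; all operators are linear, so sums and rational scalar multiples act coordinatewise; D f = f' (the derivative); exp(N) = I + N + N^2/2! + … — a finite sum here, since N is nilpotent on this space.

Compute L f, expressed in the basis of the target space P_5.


the result is g(x) = -x^5 - (1/12)x^4 + (11/9)x^3 - (43/54)x^2 + (151/81)x - 2015/972

order-1 term: (5/3)x^4 + (7/3)x^3 - 5/9
order-2 term: -(10/9)x^3 - (7/6)x^2
order-3 term: (10/27)x^2 + (7/27)x
order-4 term: -(5/81)x - 7/324
order-5 term: 1/243
the series for exp(-(1/3)D) f terminates at order 5
exp(-(1/3)D) f = -x^5 - (1/12)x^4 + (11/9)x^3 - (43/54)x^2 + (151/81)x - 2015/972


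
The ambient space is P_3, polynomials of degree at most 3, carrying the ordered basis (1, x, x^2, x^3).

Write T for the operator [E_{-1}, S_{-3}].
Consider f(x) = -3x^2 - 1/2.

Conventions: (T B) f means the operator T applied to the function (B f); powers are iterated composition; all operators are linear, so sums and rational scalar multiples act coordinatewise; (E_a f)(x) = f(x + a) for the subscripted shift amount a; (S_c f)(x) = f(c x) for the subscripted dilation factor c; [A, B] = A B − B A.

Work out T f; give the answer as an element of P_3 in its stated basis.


S_{-3} f = -27x^2 - 1/2
E_{-1} S_{-3} f = -27x^2 + 54x - 55/2
E_{-1} f = -3x^2 + 6x - 7/2
S_{-3} E_{-1} f = -27x^2 - 18x - 7/2
[E_{-1}, S_{-3}] f = 72x - 24

g(x) = 72x - 24


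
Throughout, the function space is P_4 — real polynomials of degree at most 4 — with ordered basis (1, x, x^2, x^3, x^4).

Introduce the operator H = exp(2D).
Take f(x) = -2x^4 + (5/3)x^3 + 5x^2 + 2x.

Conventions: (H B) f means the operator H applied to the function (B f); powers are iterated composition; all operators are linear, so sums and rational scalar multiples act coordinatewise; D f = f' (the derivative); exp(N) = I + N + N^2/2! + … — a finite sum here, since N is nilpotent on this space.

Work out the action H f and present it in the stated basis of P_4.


the image equals g(x) = -2x^4 - (43/3)x^3 - 33x^2 - 22x + 16/3

order-1 term: -16x^3 + 10x^2 + 20x + 4
order-2 term: -48x^2 + 20x + 20
order-3 term: -64x + 40/3
order-4 term: -32
the series for exp(2D) f terminates at order 4
exp(2D) f = -2x^4 - (43/3)x^3 - 33x^2 - 22x + 16/3


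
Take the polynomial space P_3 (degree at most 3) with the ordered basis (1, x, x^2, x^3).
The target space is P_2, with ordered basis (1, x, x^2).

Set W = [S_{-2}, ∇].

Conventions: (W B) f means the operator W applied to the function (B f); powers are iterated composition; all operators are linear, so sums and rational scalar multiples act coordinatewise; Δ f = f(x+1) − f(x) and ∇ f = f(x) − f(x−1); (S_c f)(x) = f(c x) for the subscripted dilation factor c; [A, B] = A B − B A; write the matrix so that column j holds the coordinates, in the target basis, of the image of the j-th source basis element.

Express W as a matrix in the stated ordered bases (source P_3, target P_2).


image of 1: 0
image of x: 3
image of x^2: -12x + 3
image of x^3: 36x^2 - 18x + 9
each image's coordinates form column j of the matrix

the matrix is [[0, 3, 3, 9]; [0, 0, -12, -18]; [0, 0, 0, 36]] (rows listed top to bottom)


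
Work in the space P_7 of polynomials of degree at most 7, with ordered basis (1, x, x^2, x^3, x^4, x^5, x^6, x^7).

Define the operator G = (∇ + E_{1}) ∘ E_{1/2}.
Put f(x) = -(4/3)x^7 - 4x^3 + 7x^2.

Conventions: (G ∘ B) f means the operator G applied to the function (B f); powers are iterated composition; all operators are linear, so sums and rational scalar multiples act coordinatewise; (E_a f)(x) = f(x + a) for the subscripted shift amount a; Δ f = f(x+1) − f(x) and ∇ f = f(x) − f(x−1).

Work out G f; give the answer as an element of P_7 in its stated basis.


E_{1/2} f = -(4/3)x^7 - (14/3)x^6 - 7x^5 - (35/6)x^4 - (83/12)x^3 + (1/8)x^2 + (185/48)x + 119/96
∇ E_{1/2} f = -(28/3)x^6 - (35/3)x^4 - (55/4)x^2 + 14x - 49/48
E_{1} E_{1/2} f = -(4/3)x^7 - 14x^6 - 63x^5 - (315/2)x^4 - (961/4)x^3 - (1789/8)x^2 - (1797/16)x - 657/32
(∇ + E_{1}) E_{1/2} f = -(4/3)x^7 - (70/3)x^6 - 63x^5 - (1015/6)x^4 - (961/4)x^3 - (1899/8)x^2 - (1573/16)x - 2069/96

the result is g(x) = -(4/3)x^7 - (70/3)x^6 - 63x^5 - (1015/6)x^4 - (961/4)x^3 - (1899/8)x^2 - (1573/16)x - 2069/96


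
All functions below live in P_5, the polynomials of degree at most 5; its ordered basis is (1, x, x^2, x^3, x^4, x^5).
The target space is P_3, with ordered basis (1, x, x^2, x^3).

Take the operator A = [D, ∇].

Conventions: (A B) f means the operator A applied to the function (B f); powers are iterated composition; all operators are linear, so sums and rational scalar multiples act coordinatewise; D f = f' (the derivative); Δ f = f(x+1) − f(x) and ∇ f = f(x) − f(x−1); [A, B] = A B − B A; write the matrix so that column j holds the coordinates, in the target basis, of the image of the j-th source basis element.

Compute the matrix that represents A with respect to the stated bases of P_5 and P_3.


image of 1: 0
image of x: 0
image of x^2: 0
image of x^3: 0
image of x^4: 0
image of x^5: 0
each image's coordinates form column j of the matrix

the matrix is [[0, 0, 0, 0, 0, 0]; [0, 0, 0, 0, 0, 0]; [0, 0, 0, 0, 0, 0]; [0, 0, 0, 0, 0, 0]] (rows listed top to bottom)


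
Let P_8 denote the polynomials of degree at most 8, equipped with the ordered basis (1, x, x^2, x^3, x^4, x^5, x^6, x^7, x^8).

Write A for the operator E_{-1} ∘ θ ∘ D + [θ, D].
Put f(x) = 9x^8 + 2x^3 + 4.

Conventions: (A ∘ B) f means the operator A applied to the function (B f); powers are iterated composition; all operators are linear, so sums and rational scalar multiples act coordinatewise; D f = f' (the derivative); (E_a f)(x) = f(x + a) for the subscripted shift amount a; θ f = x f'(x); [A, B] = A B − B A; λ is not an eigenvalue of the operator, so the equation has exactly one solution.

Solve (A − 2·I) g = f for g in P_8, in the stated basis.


write g with unknown coordinates in the stated basis and equate coefficients in (A − 2·I) g = f
solving from the highest basis element down gives g = -(9/2)x^8 - 108x^7 - 1008x^6 - 1134x^5 + 37485x^4 + 85049x^3 - (990741/2)x^2 + 146922x + 907565/2
check: A g = -216x^7 - 2016x^6 - 2268x^5 + 74970x^4 + 170100x^3 - 990741x^2 + 293844x + 907569
so A g − 2·g = 9x^8 + 2x^3 + 4 = f ✓

g(x) = -(9/2)x^8 - 108x^7 - 1008x^6 - 1134x^5 + 37485x^4 + 85049x^3 - (990741/2)x^2 + 146922x + 907565/2


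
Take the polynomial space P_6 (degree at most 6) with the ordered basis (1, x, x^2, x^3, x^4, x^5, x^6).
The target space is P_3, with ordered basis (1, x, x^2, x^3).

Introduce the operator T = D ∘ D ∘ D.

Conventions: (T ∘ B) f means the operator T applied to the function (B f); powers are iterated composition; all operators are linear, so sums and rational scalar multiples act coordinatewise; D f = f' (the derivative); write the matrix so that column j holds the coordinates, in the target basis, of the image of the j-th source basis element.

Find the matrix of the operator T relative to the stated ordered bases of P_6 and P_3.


the matrix is [[0, 0, 0, 6, 0, 0, 0]; [0, 0, 0, 0, 24, 0, 0]; [0, 0, 0, 0, 0, 60, 0]; [0, 0, 0, 0, 0, 0, 120]] (rows listed top to bottom)

image of 1: 0
image of x: 0
image of x^2: 0
image of x^3: 6
image of x^4: 24x
image of x^5: 60x^2
image of x^6: 120x^3
each image's coordinates form column j of the matrix


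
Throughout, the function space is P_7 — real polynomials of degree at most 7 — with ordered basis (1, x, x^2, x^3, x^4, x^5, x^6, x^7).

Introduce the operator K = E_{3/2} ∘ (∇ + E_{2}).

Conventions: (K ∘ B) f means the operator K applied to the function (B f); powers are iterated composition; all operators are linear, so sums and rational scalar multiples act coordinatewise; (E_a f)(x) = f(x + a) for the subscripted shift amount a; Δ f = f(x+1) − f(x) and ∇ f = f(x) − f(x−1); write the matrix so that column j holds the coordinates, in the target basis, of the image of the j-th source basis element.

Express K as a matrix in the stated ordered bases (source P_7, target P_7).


the matrix is [[1, 9/2, 57/4, 369/8, 2481/16, 17049/32, 118377/64, 825729/128]; [0, 1, 9, 171/4, 369/2, 12405/16, 51147/16, 828639/64]; [0, 0, 1, 27/2, 171/2, 1845/4, 37215/16, 358029/32]; [0, 0, 0, 1, 18, 285/2, 1845/2, 86835/16]; [0, 0, 0, 0, 1, 45/2, 855/4, 12915/8]; [0, 0, 0, 0, 0, 1, 27, 1197/4]; [0, 0, 0, 0, 0, 0, 1, 63/2]; [0, 0, 0, 0, 0, 0, 0, 1]] (rows listed top to bottom)

image of 1: 1
image of x: x + 9/2
image of x^2: x^2 + 9x + 57/4
image of x^3: x^3 + (27/2)x^2 + (171/4)x + 369/8
image of x^4: x^4 + 18x^3 + (171/2)x^2 + (369/2)x + 2481/16
image of x^5: x^5 + (45/2)x^4 + (285/2)x^3 + (1845/4)x^2 + (12405/16)x + 17049/32
image of x^6: x^6 + 27x^5 + (855/4)x^4 + (1845/2)x^3 + (37215/16)x^2 + (51147/16)x + 118377/64
image of x^7: x^7 + (63/2)x^6 + (1197/4)x^5 + (12915/8)x^4 + (86835/16)x^3 + (358029/32)x^2 + (828639/64)x + 825729/128
each image's coordinates form column j of the matrix


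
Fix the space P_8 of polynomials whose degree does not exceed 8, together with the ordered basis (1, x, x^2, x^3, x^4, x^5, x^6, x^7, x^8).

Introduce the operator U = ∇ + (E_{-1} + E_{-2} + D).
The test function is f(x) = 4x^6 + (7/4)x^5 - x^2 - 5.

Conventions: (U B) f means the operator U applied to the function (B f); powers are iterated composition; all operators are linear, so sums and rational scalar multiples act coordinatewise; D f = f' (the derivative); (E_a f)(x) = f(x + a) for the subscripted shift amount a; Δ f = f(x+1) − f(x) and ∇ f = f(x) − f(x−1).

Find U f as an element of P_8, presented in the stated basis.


the result is g(x) = 8x^6 - (41/2)x^5 + (925/4)x^4 - 570x^3 + 818x^2 - 626x + 186

∇ f = 24x^5 - (205/4)x^4 + (125/2)x^3 - (85/2)x^2 + (53/4)x - 5/4
E_{-1} f = 4x^6 - (89/4)x^5 + (205/4)x^4 - (125/2)x^3 + (83/2)x^2 - (53/4)x - 15/4
E_{-2} f = 4x^6 - (185/4)x^5 + (445/2)x^4 - 570x^3 + 819x^2 - 624x + 191
D f = 24x^5 + (35/4)x^4 - 2x
(E_{-1} + E_{-2} + D) f = 8x^6 - (89/2)x^5 + (565/2)x^4 - (1265/2)x^3 + (1721/2)x^2 - (2557/4)x + 749/4
(∇ + (E_{-1} + E_{-2} + D)) f = 8x^6 - (41/2)x^5 + (925/4)x^4 - 570x^3 + 818x^2 - 626x + 186


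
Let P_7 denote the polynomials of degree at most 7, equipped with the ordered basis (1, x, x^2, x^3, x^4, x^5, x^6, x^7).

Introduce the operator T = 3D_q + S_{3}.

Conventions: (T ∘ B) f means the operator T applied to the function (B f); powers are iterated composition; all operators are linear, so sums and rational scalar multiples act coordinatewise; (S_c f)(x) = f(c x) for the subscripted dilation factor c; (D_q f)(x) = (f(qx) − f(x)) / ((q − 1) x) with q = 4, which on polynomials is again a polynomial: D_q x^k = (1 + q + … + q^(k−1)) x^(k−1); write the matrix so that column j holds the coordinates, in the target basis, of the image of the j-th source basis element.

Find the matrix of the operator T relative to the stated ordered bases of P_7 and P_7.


the matrix is [[1, 3, 0, 0, 0, 0, 0, 0]; [0, 3, 15, 0, 0, 0, 0, 0]; [0, 0, 9, 63, 0, 0, 0, 0]; [0, 0, 0, 27, 255, 0, 0, 0]; [0, 0, 0, 0, 81, 1023, 0, 0]; [0, 0, 0, 0, 0, 243, 4095, 0]; [0, 0, 0, 0, 0, 0, 729, 16383]; [0, 0, 0, 0, 0, 0, 0, 2187]] (rows listed top to bottom)

image of 1: 1
image of x: 3x + 3
image of x^2: 9x^2 + 15x
image of x^3: 27x^3 + 63x^2
image of x^4: 81x^4 + 255x^3
image of x^5: 243x^5 + 1023x^4
image of x^6: 729x^6 + 4095x^5
image of x^7: 2187x^7 + 16383x^6
each image's coordinates form column j of the matrix


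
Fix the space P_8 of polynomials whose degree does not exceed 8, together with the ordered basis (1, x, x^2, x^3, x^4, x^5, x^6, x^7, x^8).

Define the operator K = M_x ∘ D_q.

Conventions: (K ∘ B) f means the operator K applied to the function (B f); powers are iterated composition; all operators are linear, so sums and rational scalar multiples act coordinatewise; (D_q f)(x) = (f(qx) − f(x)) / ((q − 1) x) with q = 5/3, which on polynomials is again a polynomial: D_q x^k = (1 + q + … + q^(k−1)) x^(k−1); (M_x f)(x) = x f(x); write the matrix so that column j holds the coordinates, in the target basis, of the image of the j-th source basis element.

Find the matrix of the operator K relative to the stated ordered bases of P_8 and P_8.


the matrix is [[0, 0, 0, 0, 0, 0, 0, 0, 0]; [0, 1, 0, 0, 0, 0, 0, 0, 0]; [0, 0, 8/3, 0, 0, 0, 0, 0, 0]; [0, 0, 0, 49/9, 0, 0, 0, 0, 0]; [0, 0, 0, 0, 272/27, 0, 0, 0, 0]; [0, 0, 0, 0, 0, 1441/81, 0, 0, 0]; [0, 0, 0, 0, 0, 0, 7448/243, 0, 0]; [0, 0, 0, 0, 0, 0, 0, 37969/729, 0]; [0, 0, 0, 0, 0, 0, 0, 0, 192032/2187]] (rows listed top to bottom)

image of 1: 0
image of x: x
image of x^2: (8/3)x^2
image of x^3: (49/9)x^3
image of x^4: (272/27)x^4
image of x^5: (1441/81)x^5
image of x^6: (7448/243)x^6
image of x^7: (37969/729)x^7
image of x^8: (192032/2187)x^8
each image's coordinates form column j of the matrix


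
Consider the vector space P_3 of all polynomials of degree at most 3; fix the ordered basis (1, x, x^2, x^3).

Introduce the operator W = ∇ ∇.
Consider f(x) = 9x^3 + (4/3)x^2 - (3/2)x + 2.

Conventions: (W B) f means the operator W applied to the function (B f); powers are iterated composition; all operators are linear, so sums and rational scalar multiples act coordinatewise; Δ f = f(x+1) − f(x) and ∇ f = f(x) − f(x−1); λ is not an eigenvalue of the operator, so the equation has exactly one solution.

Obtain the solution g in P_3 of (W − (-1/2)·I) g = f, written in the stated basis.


the result is g(x) = 18x^3 + (8/3)x^2 - 219x + 628/3

write g with unknown coordinates in the stated basis and equate coefficients in (W − (-1/2)·I) g = f
solving from the highest basis element down gives g = 18x^3 + (8/3)x^2 - 219x + 628/3
check: W g = 108x - 308/3
so W g − (-1/2)·g = 9x^3 + (4/3)x^2 - (3/2)x + 2 = f ✓


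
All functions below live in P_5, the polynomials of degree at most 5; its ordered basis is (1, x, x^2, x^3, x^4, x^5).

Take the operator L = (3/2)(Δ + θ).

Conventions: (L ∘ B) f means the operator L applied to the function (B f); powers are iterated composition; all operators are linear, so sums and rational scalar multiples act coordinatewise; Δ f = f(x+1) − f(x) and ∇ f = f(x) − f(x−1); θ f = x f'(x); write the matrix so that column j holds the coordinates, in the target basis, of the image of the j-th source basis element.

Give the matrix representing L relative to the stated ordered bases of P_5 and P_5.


the matrix is [[0, 3/2, 3/2, 3/2, 3/2, 3/2]; [0, 3/2, 3, 9/2, 6, 15/2]; [0, 0, 3, 9/2, 9, 15]; [0, 0, 0, 9/2, 6, 15]; [0, 0, 0, 0, 6, 15/2]; [0, 0, 0, 0, 0, 15/2]] (rows listed top to bottom)

image of 1: 0
image of x: (3/2)x + 3/2
image of x^2: 3x^2 + 3x + 3/2
image of x^3: (9/2)x^3 + (9/2)x^2 + (9/2)x + 3/2
image of x^4: 6x^4 + 6x^3 + 9x^2 + 6x + 3/2
image of x^5: (15/2)x^5 + (15/2)x^4 + 15x^3 + 15x^2 + (15/2)x + 3/2
each image's coordinates form column j of the matrix


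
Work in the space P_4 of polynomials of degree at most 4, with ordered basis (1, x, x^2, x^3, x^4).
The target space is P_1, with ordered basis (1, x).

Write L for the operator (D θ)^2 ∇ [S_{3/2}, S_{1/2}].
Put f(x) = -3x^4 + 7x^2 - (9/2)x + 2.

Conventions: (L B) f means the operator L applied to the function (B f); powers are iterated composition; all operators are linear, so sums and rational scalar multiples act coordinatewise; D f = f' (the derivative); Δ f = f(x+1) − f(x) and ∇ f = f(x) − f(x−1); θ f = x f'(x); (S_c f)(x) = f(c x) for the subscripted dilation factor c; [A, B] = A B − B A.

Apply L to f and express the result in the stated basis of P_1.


g(x) = 0

S_{1/2} f = -(3/16)x^4 + (7/4)x^2 - (9/4)x + 2
S_{3/2} S_{1/2} f = -(243/256)x^4 + (63/16)x^2 - (27/8)x + 2
S_{3/2} f = -(243/16)x^4 + (63/4)x^2 - (27/4)x + 2
S_{1/2} S_{3/2} f = -(243/256)x^4 + (63/16)x^2 - (27/8)x + 2
[S_{3/2}, S_{1/2}] f = 0
∇ [S_{3/2}, S_{1/2}] f = 0
θ ∇ [S_{3/2}, S_{1/2}] f = 0
D θ ∇ [S_{3/2}, S_{1/2}] f = 0
θ (D θ) ∇ [S_{3/2}, S_{1/2}] f = 0
D θ (D θ) ∇ [S_{3/2}, S_{1/2}] f = 0


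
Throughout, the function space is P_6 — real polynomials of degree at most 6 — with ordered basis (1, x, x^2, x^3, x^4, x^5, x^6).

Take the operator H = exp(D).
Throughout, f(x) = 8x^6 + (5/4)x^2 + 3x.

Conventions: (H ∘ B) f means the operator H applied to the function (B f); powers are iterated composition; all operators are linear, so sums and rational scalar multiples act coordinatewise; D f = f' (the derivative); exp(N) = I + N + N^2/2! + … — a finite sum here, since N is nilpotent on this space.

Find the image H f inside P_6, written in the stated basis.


order-1 term: 48x^5 + (5/2)x + 3
order-2 term: 120x^4 + 5/4
order-3 term: 160x^3
order-4 term: 120x^2
order-5 term: 48x
order-6 term: 8
the series for exp(D) f terminates at order 6
exp(D) f = 8x^6 + 48x^5 + 120x^4 + 160x^3 + (485/4)x^2 + (107/2)x + 49/4

g(x) = 8x^6 + 48x^5 + 120x^4 + 160x^3 + (485/4)x^2 + (107/2)x + 49/4


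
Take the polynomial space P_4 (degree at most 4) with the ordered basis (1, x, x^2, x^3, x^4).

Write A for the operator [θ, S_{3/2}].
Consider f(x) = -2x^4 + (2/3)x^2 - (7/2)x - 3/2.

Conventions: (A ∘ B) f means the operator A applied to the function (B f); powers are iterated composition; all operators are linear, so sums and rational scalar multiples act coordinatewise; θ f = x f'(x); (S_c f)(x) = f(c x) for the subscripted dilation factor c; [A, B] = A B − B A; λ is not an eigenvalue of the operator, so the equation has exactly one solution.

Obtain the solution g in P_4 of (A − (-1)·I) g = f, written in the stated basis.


g(x) = -2x^4 + (2/3)x^2 - (7/2)x - 3/2

write g with unknown coordinates in the stated basis and equate coefficients in (A − (-1)·I) g = f
solving from the highest basis element down gives g = -2x^4 + (2/3)x^2 - (7/2)x - 3/2
check: A g = 0
so A g − (-1)·g = -2x^4 + (2/3)x^2 - (7/2)x - 3/2 = f ✓


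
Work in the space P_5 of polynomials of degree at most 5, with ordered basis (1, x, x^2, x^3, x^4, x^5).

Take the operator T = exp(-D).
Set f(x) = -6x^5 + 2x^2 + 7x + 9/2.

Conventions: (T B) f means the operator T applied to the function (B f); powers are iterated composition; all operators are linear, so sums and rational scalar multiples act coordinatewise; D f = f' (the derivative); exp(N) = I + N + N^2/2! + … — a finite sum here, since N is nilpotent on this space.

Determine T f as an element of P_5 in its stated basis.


order-1 term: 30x^4 - 4x - 7
order-2 term: -60x^3 + 2
order-3 term: 60x^2
order-4 term: -30x
order-5 term: 6
the series for exp(-D) f terminates at order 5
exp(-D) f = -6x^5 + 30x^4 - 60x^3 + 62x^2 - 27x + 11/2

the result is g(x) = -6x^5 + 30x^4 - 60x^3 + 62x^2 - 27x + 11/2


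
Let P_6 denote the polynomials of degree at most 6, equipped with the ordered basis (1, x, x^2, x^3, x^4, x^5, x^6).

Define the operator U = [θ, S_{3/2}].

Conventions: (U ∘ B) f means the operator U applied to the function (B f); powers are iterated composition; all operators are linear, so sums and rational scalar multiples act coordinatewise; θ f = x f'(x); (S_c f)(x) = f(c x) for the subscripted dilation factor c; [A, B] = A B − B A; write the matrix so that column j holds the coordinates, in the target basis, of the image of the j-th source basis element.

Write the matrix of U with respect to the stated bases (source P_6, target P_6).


the matrix is [[0, 0, 0, 0, 0, 0, 0]; [0, 0, 0, 0, 0, 0, 0]; [0, 0, 0, 0, 0, 0, 0]; [0, 0, 0, 0, 0, 0, 0]; [0, 0, 0, 0, 0, 0, 0]; [0, 0, 0, 0, 0, 0, 0]; [0, 0, 0, 0, 0, 0, 0]] (rows listed top to bottom)

image of 1: 0
image of x: 0
image of x^2: 0
image of x^3: 0
image of x^4: 0
image of x^5: 0
image of x^6: 0
each image's coordinates form column j of the matrix


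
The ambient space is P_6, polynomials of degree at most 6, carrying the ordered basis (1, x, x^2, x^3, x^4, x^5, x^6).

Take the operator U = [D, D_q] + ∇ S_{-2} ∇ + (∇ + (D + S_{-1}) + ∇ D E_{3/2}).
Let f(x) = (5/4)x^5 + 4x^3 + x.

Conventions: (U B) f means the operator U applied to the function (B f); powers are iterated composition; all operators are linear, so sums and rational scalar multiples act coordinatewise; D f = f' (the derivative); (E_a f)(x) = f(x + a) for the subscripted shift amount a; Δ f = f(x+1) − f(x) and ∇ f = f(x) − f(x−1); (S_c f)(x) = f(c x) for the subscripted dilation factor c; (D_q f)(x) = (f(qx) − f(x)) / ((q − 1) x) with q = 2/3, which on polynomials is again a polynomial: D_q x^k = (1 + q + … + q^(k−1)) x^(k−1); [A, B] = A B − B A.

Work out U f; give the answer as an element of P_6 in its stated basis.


g(x) = -(5/4)x^5 + (25/2)x^4 + (131699/324)x^3 - (377/2)x^2 + (3410/9)x + 1

D_q f = (1055/324)x^4 + (76/9)x^2 + 1
D D_q f = (1055/81)x^3 + (152/9)x
D f = (25/4)x^4 + 12x^2 + 1
D_q D f = (1625/108)x^3 + 20x
[D, D_q] f = -(655/324)x^3 - (28/9)x
∇ f = (25/4)x^4 - (25/2)x^3 + (49/2)x^2 - (73/4)x + 25/4
S_{-2} ∇ f = 100x^4 + 100x^3 + 98x^2 + (73/2)x + 25/4
∇ S_{-2} ∇ f = 400x^3 - 300x^2 + 296x - 123/2
∇ f = (25/4)x^4 - (25/2)x^3 + (49/2)x^2 - (73/4)x + 25/4
D f = (25/4)x^4 + 12x^2 + 1
S_{-1} f = -(5/4)x^5 - 4x^3 - x
(D + S_{-1}) f = -(5/4)x^5 + (25/4)x^4 - 4x^3 + 12x^2 - x + 1
E_{3/2} f = (5/4)x^5 + (75/8)x^4 + (257/8)x^3 + (963/16)x^2 + (3817/64)x + 3135/128
D E_{3/2} f = (25/4)x^4 + (75/2)x^3 + (771/8)x^2 + (963/8)x + 3817/64
∇ D E_{3/2} f = 25x^3 + 75x^2 + (421/4)x + 221/4
(∇ + (D + S_{-1}) + ∇ D E_{3/2}) f = -(5/4)x^5 + (25/2)x^4 + (17/2)x^3 + (223/2)x^2 + 86x + 125/2
([D, D_q] + ∇ S_{-2} ∇ + (∇ + (D + S_{-1}) + ∇ D E_{3/2})) f = -(5/4)x^5 + (25/2)x^4 + (131699/324)x^3 - (377/2)x^2 + (3410/9)x + 1
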